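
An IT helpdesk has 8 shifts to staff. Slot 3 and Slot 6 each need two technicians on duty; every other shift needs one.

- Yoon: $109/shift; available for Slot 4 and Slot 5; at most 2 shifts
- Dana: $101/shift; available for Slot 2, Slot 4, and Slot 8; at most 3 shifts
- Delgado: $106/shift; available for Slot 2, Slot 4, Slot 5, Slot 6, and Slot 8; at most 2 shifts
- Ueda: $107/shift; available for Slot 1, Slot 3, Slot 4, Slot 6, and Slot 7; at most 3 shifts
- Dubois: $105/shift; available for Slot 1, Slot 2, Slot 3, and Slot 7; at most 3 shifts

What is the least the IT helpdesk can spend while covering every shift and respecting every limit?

Slot 3 can only be covered by Ueda and Dubois, so that assignment is forced.
Slot 6 can only be covered by Delgado and Ueda, so that assignment is forced.
Picking the cheapest available technician for each shift independently would cost $1044, and that bound is achievable.
An optimal schedule: Slot 1→Dubois, Slot 2→Dana, Slot 3→Dubois+Ueda, Slot 4→Dana, Slot 5→Delgado, Slot 6→Delgado+Ueda, Slot 7→Dubois, Slot 8→Dana.
Total: 105 + 101 + 105 + 107 + 101 + 106 + 106 + 107 + 105 + 101 = $1044.

$1044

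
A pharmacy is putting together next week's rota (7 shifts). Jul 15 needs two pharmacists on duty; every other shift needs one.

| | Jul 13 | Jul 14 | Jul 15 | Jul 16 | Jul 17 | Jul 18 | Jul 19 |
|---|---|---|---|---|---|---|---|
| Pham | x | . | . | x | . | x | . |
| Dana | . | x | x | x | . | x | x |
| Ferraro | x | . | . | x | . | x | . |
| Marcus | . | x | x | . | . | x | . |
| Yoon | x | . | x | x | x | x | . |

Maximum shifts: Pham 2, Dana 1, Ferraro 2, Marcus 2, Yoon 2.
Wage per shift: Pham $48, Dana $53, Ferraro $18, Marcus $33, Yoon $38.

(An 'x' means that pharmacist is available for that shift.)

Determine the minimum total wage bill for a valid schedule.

Jul 17 can only be covered by Yoon, so that assignment is forced.
Jul 19 can only be covered by Dana, so that assignment is forced.
Picking the cheapest available pharmacist for each shift independently would cost $249, but that ignores the shift limits.
An optimal schedule: Jul 13→Ferraro, Jul 14→Marcus, Jul 15→Marcus+Yoon, Jul 16→Ferraro, Jul 17→Yoon, Jul 18→Pham, Jul 19→Dana.
Total: 18 + 33 + 33 + 38 + 18 + 38 + 48 + 53 = $279.

$279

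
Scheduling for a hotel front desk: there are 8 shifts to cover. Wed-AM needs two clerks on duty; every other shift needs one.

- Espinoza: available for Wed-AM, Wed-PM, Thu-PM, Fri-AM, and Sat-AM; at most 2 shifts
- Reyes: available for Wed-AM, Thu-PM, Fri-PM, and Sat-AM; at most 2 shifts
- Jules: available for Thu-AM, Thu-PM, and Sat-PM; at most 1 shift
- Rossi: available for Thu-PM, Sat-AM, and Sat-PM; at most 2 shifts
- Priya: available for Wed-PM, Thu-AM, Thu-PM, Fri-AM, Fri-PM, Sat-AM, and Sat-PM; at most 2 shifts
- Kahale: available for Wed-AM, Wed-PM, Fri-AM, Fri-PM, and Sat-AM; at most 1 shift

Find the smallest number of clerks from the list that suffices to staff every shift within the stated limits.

5

9 slots to fill and no one can take more than 2, so at least ⌈9/2⌉ = 5 clerks are needed.
Espinoza, Reyes, Jules, Rossi, and Priya alone can cover everything: Wed-AM→Espinoza+Reyes, Wed-PM→Espinoza, Thu-AM→Jules, Thu-PM→Priya, Fri-AM→Priya, Fri-PM→Reyes, Sat-AM→Rossi, Sat-PM→Rossi.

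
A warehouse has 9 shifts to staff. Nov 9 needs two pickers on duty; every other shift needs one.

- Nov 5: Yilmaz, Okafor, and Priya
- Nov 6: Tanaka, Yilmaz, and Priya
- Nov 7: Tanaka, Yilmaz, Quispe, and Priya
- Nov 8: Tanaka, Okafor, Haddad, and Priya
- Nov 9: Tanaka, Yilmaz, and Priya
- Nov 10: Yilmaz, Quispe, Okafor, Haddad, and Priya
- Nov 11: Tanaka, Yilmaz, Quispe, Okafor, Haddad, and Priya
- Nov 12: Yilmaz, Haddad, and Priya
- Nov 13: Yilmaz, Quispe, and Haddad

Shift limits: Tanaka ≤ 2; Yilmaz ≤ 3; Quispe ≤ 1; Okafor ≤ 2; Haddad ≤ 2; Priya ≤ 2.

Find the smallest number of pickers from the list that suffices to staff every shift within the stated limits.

10 slots to fill and no one can take more than 3, so at least ⌈10/3⌉ = 4 pickers are needed.
Any 4 pickers together have capacity at most 3+2+2+2 = 9 < 10 slots, so 4 can never suffice.
Tanaka, Yilmaz, Quispe, Okafor, and Haddad alone can cover everything: Nov 5→Yilmaz, Nov 6→Tanaka, Nov 7→Quispe, Nov 8→Okafor, Nov 9→Tanaka+Yilmaz, Nov 10→Okafor, Nov 11→Haddad, Nov 12→Yilmaz, Nov 13→Haddad.

5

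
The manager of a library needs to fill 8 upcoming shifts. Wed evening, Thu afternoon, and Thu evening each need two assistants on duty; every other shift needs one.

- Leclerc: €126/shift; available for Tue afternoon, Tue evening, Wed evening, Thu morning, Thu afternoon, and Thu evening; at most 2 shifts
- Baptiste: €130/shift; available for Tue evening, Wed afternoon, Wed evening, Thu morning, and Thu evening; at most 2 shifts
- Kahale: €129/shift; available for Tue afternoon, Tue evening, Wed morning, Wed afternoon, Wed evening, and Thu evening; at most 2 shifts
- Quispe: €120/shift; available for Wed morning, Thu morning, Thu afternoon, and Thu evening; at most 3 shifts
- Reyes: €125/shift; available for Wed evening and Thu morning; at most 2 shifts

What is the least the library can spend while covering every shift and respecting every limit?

€1380

Thu afternoon can only be covered by Leclerc and Quispe, so that assignment is forced.
Picking the cheapest available assistant for each shift independently would cost €1364, but that ignores the shift limits.
An optimal schedule: Tue afternoon→Leclerc, Tue evening→Baptiste, Wed morning→Quispe, Wed afternoon→Baptiste, Wed evening→Kahale+Reyes, Thu morning→Reyes, Thu afternoon→Leclerc+Quispe, Thu evening→Kahale+Quispe.
Total: 126 + 130 + 120 + 130 + 129 + 125 + 125 + 126 + 120 + 129 + 120 = €1380.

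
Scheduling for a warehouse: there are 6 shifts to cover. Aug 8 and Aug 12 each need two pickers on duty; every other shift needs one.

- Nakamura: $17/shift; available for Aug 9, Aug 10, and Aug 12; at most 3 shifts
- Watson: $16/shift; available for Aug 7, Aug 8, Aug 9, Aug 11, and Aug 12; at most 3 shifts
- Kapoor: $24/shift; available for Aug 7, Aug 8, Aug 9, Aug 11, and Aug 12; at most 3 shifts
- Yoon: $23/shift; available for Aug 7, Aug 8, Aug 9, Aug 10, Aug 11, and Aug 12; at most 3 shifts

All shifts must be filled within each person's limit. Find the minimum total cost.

Picking the cheapest available picker for each shift independently would cost $137, but that ignores the shift limits.
An optimal schedule: Aug 7→Watson, Aug 8→Watson+Yoon, Aug 9→Nakamura, Aug 10→Nakamura, Aug 11→Watson, Aug 12→Nakamura+Yoon.
Total: 16 + 16 + 23 + 17 + 17 + 16 + 17 + 23 = $145.

$145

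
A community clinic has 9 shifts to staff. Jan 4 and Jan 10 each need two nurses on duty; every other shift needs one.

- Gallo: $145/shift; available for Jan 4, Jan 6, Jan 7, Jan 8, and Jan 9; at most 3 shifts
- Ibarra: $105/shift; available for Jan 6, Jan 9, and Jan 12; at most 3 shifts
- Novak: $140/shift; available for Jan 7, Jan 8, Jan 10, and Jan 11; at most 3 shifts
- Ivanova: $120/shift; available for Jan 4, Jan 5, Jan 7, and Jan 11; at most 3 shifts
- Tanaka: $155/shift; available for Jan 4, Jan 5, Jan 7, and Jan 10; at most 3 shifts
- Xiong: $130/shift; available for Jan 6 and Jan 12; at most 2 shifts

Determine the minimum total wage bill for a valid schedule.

Jan 10 can only be covered by Novak and Tanaka, so that assignment is forced.
Picking the cheapest available nurse for each shift independently would cost $1375, but that ignores the shift limits.
An optimal schedule: Jan 4→Ivanova+Gallo, Jan 5→Ivanova, Jan 6→Ibarra, Jan 7→Novak, Jan 8→Novak, Jan 9→Ibarra, Jan 10→Novak+Tanaka, Jan 11→Ivanova, Jan 12→Ibarra.
Total: 120 + 145 + 120 + 105 + 140 + 140 + 105 + 140 + 155 + 120 + 105 = $1395.

$1395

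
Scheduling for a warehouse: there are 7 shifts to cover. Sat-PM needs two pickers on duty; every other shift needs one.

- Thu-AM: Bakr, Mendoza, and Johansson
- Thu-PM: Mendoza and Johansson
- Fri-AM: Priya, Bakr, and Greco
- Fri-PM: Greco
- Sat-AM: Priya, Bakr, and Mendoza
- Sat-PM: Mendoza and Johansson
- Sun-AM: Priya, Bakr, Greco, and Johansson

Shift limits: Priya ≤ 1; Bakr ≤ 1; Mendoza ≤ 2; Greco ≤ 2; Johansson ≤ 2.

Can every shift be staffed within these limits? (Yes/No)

Yes

Fri-PM can only be covered by Greco, so that assignment is forced.
Sat-PM can only be covered by Mendoza and Johansson, so that assignment is forced.
One valid schedule: Thu-AM→Bakr, Thu-PM→Mendoza, Fri-AM→Greco, Fri-PM→Greco, Sat-AM→Priya, Sat-PM→Mendoza+Johansson, Sun-AM→Johansson.
Loads: Priya 1/1, Bakr 1/1, Mendoza 2/2, Greco 2/2, Johansson 2/2 — all within limits.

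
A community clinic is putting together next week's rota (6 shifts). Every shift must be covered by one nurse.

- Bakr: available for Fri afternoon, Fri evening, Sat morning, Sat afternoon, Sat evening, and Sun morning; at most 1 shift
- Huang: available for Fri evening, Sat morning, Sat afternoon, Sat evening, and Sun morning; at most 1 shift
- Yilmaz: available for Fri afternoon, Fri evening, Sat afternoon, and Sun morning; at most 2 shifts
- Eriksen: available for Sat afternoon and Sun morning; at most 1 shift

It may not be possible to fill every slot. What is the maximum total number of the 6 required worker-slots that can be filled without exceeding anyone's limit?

5

Total capacity across all nurses is 1+1+2+1 = 5, and 6 slots are needed, so at most 5 can be filled.
An assignment achieving 5: Fri afternoon→Bakr, Fri evening→Yilmaz, Sat morning→Huang, Sat afternoon→Yilmaz, Sun morning→Eriksen.
Loads: Bakr 1/1, Huang 1/1, Yilmaz 2/2, Eriksen 1/1.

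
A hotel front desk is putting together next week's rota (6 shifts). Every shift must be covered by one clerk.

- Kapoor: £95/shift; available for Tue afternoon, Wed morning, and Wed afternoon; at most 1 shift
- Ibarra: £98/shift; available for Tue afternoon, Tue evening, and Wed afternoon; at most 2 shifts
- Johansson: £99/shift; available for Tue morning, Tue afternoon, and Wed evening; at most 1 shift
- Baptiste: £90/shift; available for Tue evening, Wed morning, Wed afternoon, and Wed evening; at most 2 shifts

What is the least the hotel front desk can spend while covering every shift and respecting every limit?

Tue morning can only be covered by Johansson, so that assignment is forced.
Picking the cheapest available clerk for each shift independently would cost £554, but that ignores the shift limits.
An optimal schedule: Tue morning→Johansson, Tue afternoon→Ibarra, Tue evening→Ibarra, Wed morning→Kapoor, Wed afternoon→Baptiste, Wed evening→Baptiste.
Total: 99 + 98 + 98 + 95 + 90 + 90 = £570.

£570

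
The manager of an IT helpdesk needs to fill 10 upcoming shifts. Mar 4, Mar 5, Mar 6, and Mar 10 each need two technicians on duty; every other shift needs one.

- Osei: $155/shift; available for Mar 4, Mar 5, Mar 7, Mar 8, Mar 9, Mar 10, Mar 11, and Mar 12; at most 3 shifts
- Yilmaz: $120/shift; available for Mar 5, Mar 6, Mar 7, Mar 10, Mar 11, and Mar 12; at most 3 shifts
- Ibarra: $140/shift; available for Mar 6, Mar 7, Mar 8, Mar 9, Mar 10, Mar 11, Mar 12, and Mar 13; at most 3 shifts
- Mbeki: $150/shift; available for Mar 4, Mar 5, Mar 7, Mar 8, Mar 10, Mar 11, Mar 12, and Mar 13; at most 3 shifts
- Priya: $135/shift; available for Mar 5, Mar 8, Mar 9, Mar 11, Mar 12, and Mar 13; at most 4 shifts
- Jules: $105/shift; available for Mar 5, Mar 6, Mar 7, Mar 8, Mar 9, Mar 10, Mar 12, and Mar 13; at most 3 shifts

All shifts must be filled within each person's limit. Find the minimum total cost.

$1800

Mar 4 can only be covered by Osei and Mbeki, so that assignment is forced.
Picking the cheapest available technician for each shift independently would cost $1625, but that ignores the shift limits.
An optimal schedule: Mar 4→Mbeki+Osei, Mar 5→Yilmaz+Priya, Mar 6→Jules+Yilmaz, Mar 7→Ibarra, Mar 8→Priya, Mar 9→Jules, Mar 10→Yilmaz+Ibarra, Mar 11→Priya, Mar 12→Priya, Mar 13→Jules.
Total: 150 + 155 + 120 + 135 + 105 + 120 + 140 + 135 + 105 + 120 + 140 + 135 + 135 + 105 = $1800.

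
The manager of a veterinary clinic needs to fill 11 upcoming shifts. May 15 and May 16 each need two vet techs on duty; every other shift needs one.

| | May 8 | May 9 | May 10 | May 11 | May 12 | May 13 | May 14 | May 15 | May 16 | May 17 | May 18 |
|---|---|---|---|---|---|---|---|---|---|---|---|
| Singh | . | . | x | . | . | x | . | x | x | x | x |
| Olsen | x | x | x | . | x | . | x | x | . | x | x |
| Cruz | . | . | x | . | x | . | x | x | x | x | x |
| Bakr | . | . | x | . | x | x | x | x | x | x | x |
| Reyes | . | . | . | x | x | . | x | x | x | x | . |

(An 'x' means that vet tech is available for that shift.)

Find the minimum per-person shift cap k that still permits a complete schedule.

3

With 5 vet techs and 13 worker-slots to fill, someone must work at least ⌈13/5⌉ = 3 shifts, so k ≥ 3.
k = 3 works: May 8→Olsen, May 9→Olsen, May 10→Singh, May 11→Reyes, May 12→Olsen, May 13→Singh, May 14→Cruz, May 15→Bakr+Reyes, May 16→Cruz+Bakr, May 17→Cruz, May 18→Singh.
Loads: Singh 3, Olsen 3, Cruz 3, Bakr 2, Reyes 2 — all ≤ 3.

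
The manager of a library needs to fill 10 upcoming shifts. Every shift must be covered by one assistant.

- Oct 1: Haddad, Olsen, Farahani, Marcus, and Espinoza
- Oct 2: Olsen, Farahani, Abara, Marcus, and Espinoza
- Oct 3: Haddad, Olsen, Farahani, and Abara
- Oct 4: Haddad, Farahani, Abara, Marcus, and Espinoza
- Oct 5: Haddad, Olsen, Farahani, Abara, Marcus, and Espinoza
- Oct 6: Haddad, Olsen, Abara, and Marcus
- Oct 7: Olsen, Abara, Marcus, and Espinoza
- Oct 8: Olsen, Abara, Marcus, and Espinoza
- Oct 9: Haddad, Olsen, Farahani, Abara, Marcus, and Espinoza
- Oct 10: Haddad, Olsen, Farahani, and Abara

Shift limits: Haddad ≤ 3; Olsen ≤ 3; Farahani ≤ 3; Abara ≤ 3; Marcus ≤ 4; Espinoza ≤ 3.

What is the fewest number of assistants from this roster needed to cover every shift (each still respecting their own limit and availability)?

10 slots to fill and no one can take more than 4, so at least ⌈10/4⌉ = 3 assistants are needed.
Haddad, Olsen, and Marcus alone can cover everything: Oct 1→Marcus, Oct 2→Olsen, Oct 3→Haddad, Oct 4→Haddad, Oct 5→Marcus, Oct 6→Marcus, Oct 7→Olsen, Oct 8→Olsen, Oct 9→Marcus, Oct 10→Haddad.

3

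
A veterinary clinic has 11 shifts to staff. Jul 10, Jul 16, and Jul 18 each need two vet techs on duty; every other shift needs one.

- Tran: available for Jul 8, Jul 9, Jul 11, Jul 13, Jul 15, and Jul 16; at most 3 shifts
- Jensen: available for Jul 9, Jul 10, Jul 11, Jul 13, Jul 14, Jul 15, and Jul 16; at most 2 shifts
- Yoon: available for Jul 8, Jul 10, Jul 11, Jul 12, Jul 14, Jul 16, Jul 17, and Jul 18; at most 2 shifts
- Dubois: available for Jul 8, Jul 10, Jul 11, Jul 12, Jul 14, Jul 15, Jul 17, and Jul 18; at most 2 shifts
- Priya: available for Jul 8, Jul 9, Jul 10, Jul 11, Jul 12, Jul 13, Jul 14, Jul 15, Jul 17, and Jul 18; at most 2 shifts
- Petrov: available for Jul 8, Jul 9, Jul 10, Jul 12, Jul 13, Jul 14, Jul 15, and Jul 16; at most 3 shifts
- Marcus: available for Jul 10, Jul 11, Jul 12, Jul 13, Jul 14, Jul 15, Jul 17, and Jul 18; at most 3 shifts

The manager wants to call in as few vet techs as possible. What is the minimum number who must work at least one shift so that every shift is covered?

14 slots to fill and no one can take more than 3, so at least ⌈14/3⌉ = 5 vet techs are needed.
Any 5 vet techs together have capacity at most 3+3+3+2+2 = 13 < 14 slots, so 5 can never suffice.
Tran, Jensen, Yoon, Dubois, Priya, and Petrov alone can cover everything: Jul 8→Tran, Jul 9→Tran, Jul 10→Priya+Petrov, Jul 11→Jensen, Jul 12→Dubois, Jul 13→Tran, Jul 14→Priya, Jul 15→Petrov, Jul 16→Jensen+Petrov, Jul 17→Yoon, Jul 18→Yoon+Dubois.

6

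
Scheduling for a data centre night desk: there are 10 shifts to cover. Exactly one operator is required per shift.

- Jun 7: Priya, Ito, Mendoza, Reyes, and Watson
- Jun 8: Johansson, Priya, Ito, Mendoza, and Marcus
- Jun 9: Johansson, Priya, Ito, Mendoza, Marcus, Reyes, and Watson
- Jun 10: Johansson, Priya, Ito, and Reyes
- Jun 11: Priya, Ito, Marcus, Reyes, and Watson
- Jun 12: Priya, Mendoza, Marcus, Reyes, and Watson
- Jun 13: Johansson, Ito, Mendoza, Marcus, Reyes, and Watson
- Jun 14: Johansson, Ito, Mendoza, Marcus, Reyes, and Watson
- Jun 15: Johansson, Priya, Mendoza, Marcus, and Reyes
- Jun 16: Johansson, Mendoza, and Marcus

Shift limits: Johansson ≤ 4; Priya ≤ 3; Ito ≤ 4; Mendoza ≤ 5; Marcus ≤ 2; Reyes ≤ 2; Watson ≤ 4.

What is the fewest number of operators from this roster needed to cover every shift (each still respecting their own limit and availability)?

3

10 slots to fill and no one can take more than 5, so at least ⌈10/5⌉ = 2 operators are needed.
Any 2 operators together have capacity at most 5+4 = 9 < 10 slots, so 2 can never suffice.
Johansson, Priya, and Ito alone can cover everything: Jun 7→Priya, Jun 8→Ito, Jun 9→Ito, Jun 10→Ito, Jun 11→Priya, Jun 12→Priya, Jun 13→Johansson, Jun 14→Johansson, Jun 15→Johansson, Jun 16→Johansson.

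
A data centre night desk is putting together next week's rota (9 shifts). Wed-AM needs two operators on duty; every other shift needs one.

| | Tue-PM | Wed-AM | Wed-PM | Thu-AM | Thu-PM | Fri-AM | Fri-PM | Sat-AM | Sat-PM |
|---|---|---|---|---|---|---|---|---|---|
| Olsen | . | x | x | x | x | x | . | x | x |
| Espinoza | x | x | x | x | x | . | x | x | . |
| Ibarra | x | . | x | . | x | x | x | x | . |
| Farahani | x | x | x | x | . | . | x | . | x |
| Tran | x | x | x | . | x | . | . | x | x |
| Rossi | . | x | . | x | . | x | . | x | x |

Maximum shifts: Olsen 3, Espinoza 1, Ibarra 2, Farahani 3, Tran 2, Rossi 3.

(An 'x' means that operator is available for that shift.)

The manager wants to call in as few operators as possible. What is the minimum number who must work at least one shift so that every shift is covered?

4

10 slots to fill and no one can take more than 3, so at least ⌈10/3⌉ = 4 operators are needed.
Olsen, Espinoza, Farahani, and Rossi alone can cover everything: Tue-PM→Espinoza, Wed-AM→Farahani+Rossi, Wed-PM→Olsen, Thu-AM→Rossi, Thu-PM→Olsen, Fri-AM→Olsen, Fri-PM→Farahani, Sat-AM→Rossi, Sat-PM→Farahani.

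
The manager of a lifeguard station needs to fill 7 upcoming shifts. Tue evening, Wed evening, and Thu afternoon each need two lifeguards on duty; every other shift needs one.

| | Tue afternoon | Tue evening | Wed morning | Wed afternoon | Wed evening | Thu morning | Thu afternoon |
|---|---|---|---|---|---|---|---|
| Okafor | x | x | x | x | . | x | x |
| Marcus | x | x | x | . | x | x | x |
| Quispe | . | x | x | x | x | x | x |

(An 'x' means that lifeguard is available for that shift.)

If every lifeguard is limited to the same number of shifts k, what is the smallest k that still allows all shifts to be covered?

4

With 3 lifeguards and 10 worker-slots to fill, someone must work at least ⌈10/3⌉ = 4 shifts, so k ≥ 4.
k = 4 works: Tue afternoon→Okafor, Tue evening→Okafor+Marcus, Wed morning→Okafor, Wed afternoon→Okafor, Wed evening→Marcus+Quispe, Thu morning→Marcus, Thu afternoon→Marcus+Quispe.
Loads: Okafor 4, Marcus 4, Quispe 2 — all ≤ 4.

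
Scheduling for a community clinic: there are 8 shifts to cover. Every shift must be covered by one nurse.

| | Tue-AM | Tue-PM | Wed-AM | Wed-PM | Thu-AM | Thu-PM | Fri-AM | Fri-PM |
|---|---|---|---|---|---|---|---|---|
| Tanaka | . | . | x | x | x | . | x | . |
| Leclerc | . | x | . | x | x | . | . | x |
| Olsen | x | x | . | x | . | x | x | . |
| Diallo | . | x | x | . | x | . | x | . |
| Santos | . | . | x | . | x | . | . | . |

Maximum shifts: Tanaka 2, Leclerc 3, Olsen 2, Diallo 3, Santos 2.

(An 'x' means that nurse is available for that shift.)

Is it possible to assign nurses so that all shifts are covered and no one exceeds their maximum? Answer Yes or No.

Yes

Tue-AM can only be covered by Olsen, so that assignment is forced.
Thu-PM can only be covered by Olsen, so that assignment is forced.
Fri-PM can only be covered by Leclerc, so that assignment is forced.
One valid schedule: Tue-AM→Olsen, Tue-PM→Leclerc, Wed-AM→Tanaka, Wed-PM→Tanaka, Thu-AM→Leclerc, Thu-PM→Olsen, Fri-AM→Diallo, Fri-PM→Leclerc.
Loads: Tanaka 2/2, Leclerc 3/3, Olsen 2/2, Diallo 1/3, Santos 0/2 — all within limits.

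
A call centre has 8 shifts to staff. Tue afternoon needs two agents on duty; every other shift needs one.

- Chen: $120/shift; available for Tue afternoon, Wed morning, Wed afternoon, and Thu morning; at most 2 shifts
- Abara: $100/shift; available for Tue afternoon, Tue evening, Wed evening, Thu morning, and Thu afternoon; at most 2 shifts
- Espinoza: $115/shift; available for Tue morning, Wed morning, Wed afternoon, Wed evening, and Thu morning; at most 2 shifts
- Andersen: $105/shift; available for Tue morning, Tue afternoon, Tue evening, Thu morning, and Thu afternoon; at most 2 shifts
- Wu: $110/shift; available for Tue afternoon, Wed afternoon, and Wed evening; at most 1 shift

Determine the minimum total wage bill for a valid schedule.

Picking the cheapest available agent for each shift independently would cost $935, but that ignores the shift limits.
An optimal schedule: Tue morning→Espinoza, Tue afternoon→Andersen+Wu, Tue evening→Abara, Wed morning→Chen, Wed afternoon→Chen, Wed evening→Espinoza, Thu morning→Andersen, Thu afternoon→Abara.
Total: 115 + 105 + 110 + 100 + 120 + 120 + 115 + 105 + 100 = $990.

$990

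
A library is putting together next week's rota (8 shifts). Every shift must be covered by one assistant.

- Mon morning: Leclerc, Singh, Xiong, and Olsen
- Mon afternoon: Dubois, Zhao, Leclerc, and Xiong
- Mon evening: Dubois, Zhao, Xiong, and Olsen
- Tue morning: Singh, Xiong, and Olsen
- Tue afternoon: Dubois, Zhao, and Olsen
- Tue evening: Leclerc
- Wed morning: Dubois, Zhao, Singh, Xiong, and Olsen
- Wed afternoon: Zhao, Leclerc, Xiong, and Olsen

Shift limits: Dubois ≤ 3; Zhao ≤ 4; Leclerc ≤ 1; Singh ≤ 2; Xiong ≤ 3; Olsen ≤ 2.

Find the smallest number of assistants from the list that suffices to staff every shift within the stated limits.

8 slots to fill and no one can take more than 4, so at least ⌈8/4⌉ = 2 assistants are needed.
Any 2 assistants together have capacity at most 4+3 = 7 < 8 slots, so 2 can never suffice.
Zhao, Leclerc, and Xiong alone can cover everything: Mon morning→Xiong, Mon afternoon→Zhao, Mon evening→Zhao, Tue morning→Xiong, Tue afternoon→Zhao, Tue evening→Leclerc, Wed morning→Zhao, Wed afternoon→Xiong.

3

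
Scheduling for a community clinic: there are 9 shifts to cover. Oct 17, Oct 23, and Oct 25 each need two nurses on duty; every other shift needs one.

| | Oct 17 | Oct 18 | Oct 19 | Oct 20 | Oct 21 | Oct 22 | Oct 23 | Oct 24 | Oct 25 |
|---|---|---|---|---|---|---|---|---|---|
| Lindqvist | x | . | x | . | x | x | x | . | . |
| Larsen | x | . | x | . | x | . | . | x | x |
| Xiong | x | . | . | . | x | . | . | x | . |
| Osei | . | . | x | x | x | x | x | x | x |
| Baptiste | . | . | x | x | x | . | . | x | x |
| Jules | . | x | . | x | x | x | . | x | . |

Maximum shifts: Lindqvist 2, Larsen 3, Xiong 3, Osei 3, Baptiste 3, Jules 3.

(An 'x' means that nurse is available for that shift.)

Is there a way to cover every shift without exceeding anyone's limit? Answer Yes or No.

Yes

Oct 18 can only be covered by Jules, so that assignment is forced.
Oct 23 can only be covered by Lindqvist and Osei, so that assignment is forced.
One valid schedule: Oct 17→Lindqvist+Larsen, Oct 18→Jules, Oct 19→Larsen, Oct 20→Osei, Oct 21→Xiong, Oct 22→Osei, Oct 23→Lindqvist+Osei, Oct 24→Xiong, Oct 25→Larsen+Baptiste.
Loads: Lindqvist 2/2, Larsen 3/3, Xiong 2/3, Osei 3/3, Baptiste 1/3, Jules 1/3 — all within limits.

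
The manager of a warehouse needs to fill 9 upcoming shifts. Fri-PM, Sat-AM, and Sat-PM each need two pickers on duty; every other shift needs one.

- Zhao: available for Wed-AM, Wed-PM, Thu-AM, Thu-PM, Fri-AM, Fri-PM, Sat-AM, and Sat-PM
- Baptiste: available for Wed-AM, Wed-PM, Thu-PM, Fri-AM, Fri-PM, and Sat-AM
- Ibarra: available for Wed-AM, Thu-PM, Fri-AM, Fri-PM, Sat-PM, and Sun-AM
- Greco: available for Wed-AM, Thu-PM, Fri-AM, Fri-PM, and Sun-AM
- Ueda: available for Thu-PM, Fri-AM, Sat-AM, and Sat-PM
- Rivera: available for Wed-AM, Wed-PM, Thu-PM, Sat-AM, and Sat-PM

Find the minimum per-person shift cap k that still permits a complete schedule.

With 6 pickers and 12 worker-slots to fill, someone must work at least ⌈12/6⌉ = 2 shifts, so k ≥ 2.
k = 2 works: Wed-AM→Baptiste, Wed-PM→Zhao, Thu-AM→Zhao, Thu-PM→Greco, Fri-AM→Baptiste, Fri-PM→Ibarra+Greco, Sat-AM→Ueda+Rivera, Sat-PM→Ueda+Rivera, Sun-AM→Ibarra.
Loads: Zhao 2, Baptiste 2, Ibarra 2, Greco 2, Ueda 2, Rivera 2 — all ≤ 2.

2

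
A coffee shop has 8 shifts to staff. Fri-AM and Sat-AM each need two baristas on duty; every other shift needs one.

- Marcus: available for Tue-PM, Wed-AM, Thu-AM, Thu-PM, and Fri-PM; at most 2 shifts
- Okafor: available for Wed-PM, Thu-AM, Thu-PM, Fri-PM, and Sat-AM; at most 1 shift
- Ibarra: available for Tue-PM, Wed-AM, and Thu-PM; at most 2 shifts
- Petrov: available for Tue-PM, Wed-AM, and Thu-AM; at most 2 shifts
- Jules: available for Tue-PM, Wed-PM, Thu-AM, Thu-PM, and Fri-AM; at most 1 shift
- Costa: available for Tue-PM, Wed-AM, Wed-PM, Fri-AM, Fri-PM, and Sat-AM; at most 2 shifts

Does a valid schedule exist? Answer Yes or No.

Total capacity is 10 and 10 slots are needed, so capacity alone doesn't rule it out.
Shifts {Wed-PM, Fri-AM, Sat-AM} need 5 worker-slots in total, but the baristas available for any of those shifts (Okafor, Jules, and Costa) can supply at most 4 among them. So no valid schedule exists.

No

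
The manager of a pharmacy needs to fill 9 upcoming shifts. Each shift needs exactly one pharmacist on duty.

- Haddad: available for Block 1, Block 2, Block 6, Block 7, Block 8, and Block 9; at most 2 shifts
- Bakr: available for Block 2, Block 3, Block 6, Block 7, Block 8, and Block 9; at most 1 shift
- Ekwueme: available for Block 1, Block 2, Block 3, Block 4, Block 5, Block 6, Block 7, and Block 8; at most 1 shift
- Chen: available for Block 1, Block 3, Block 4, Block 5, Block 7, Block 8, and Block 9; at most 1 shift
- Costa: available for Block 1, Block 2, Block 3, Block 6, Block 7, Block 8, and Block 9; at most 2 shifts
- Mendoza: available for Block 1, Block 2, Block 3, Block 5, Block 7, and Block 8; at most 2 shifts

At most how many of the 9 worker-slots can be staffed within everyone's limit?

9

Total capacity across all pharmacists is 2+1+1+1+2+2 = 9, and 9 slots are needed, so at most 9 can be filled.
An assignment achieving 9: Block 1→Costa, Block 2→Bakr, Block 3→Costa, Block 4→Ekwueme, Block 5→Chen, Block 6→Haddad, Block 7→Mendoza, Block 8→Mendoza, Block 9→Haddad.
Loads: Haddad 2/2, Bakr 1/1, Ekwueme 1/1, Chen 1/1, Costa 2/2, Mendoza 2/2.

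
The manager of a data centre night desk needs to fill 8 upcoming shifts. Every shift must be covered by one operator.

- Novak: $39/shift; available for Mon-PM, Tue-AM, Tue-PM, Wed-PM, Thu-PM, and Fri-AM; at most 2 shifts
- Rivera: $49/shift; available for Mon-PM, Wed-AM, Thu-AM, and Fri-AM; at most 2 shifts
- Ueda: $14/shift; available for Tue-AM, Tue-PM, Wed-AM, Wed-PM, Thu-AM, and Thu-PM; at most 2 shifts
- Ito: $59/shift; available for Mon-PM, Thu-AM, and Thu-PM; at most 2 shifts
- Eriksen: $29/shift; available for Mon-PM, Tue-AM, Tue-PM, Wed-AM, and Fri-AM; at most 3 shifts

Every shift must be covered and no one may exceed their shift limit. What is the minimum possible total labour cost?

Picking the cheapest available operator for each shift independently would cost $142, but that ignores the shift limits.
An optimal schedule: Mon-PM→Novak, Tue-AM→Ueda, Tue-PM→Eriksen, Wed-AM→Eriksen, Wed-PM→Ueda, Thu-AM→Rivera, Thu-PM→Novak, Fri-AM→Eriksen.
Total: 39 + 14 + 29 + 29 + 14 + 49 + 39 + 29 = $242.

$242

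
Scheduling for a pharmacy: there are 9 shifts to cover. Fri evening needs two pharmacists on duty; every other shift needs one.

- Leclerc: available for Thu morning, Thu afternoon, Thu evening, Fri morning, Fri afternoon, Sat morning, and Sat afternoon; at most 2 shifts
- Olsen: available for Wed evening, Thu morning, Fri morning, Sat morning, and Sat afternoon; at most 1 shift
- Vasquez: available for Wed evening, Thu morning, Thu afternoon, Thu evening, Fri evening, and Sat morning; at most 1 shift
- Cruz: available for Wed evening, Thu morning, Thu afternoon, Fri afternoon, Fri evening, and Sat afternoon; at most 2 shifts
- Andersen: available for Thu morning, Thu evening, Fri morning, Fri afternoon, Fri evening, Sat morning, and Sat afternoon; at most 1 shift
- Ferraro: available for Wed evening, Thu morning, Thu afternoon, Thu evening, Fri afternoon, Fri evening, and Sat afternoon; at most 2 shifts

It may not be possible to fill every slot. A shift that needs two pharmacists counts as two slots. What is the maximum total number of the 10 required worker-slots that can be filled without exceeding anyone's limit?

Total capacity across all pharmacists is 2+1+1+2+1+2 = 9, and 10 slots are needed, so at most 9 can be filled.
An assignment achieving 9: Wed evening→Olsen, Thu morning→Ferraro, Thu afternoon→Leclerc, Thu evening→Vasquez, Fri morning→Leclerc, Fri afternoon→Cruz, Fri evening→Cruz+Andersen, Sat afternoon→Ferraro.
Loads: Leclerc 2/2, Olsen 1/1, Vasquez 1/1, Cruz 2/2, Andersen 1/1, Ferraro 2/2.

9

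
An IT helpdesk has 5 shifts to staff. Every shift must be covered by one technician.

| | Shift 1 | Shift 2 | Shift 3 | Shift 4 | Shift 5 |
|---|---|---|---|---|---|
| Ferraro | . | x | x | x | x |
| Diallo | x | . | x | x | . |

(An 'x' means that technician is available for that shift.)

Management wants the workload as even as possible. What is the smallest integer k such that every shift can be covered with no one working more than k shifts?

With 2 technicians and 5 worker-slots to fill, someone must work at least ⌈5/2⌉ = 3 shifts, so k ≥ 3.
k = 3 works: Shift 1→Diallo, Shift 2→Ferraro, Shift 3→Ferraro, Shift 4→Diallo, Shift 5→Ferraro.
Loads: Ferraro 3, Diallo 2 — all ≤ 3.

3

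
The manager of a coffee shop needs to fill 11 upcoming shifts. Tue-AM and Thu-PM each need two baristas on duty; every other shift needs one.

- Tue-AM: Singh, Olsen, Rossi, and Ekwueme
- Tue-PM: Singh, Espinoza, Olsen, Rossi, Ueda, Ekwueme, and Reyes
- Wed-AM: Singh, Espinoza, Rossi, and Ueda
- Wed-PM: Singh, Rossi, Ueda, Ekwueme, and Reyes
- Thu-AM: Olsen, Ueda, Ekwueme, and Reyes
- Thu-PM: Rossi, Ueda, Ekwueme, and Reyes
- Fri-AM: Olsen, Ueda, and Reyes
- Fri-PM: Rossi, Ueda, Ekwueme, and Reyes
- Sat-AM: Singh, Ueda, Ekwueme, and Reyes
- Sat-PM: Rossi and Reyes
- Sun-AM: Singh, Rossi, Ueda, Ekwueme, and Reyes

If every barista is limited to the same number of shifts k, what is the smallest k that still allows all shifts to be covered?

2

With 7 baristas and 13 worker-slots to fill, someone must work at least ⌈13/7⌉ = 2 shifts, so k ≥ 2.
k = 2 works: Tue-AM→Singh+Ekwueme, Tue-PM→Espinoza, Wed-AM→Singh, Wed-PM→Ueda, Thu-AM→Olsen, Thu-PM→Ekwueme+Reyes, Fri-AM→Olsen, Fri-PM→Rossi, Sat-AM→Ueda, Sat-PM→Rossi, Sun-AM→Reyes.
Loads: Singh 2, Espinoza 1, Olsen 2, Rossi 2, Ueda 2, Ekwueme 2, Reyes 2 — all ≤ 2.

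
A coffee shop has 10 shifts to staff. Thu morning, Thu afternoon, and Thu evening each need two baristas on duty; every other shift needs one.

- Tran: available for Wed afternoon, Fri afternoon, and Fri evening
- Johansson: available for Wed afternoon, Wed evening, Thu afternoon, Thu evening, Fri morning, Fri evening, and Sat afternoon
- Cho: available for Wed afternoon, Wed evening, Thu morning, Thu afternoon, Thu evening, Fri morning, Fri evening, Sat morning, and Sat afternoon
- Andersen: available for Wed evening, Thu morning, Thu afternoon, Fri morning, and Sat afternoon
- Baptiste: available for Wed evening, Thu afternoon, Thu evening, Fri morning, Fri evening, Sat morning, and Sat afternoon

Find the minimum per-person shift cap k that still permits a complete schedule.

With 5 baristas and 13 worker-slots to fill, someone must work at least ⌈13/5⌉ = 3 shifts, so k ≥ 3.
k = 3 works: Wed afternoon→Tran, Wed evening→Johansson, Thu morning→Cho+Andersen, Thu afternoon→Andersen+Baptiste, Thu evening→Johansson+Cho, Fri morning→Johansson, Fri afternoon→Tran, Fri evening→Tran, Sat morning→Cho, Sat afternoon→Andersen.
Loads: Tran 3, Johansson 3, Cho 3, Andersen 3, Baptiste 1 — all ≤ 3.

3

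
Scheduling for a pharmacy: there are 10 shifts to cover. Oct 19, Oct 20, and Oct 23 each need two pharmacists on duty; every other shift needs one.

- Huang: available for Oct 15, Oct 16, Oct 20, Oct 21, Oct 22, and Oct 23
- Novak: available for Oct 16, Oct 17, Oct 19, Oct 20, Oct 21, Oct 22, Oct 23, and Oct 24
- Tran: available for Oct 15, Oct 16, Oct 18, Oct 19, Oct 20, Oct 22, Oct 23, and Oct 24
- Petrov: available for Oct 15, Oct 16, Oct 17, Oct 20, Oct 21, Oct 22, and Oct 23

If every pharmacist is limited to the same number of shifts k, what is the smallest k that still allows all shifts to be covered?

With 4 pharmacists and 13 worker-slots to fill, someone must work at least ⌈13/4⌉ = 4 shifts, so k ≥ 4.
k = 4 works: Oct 15→Huang, Oct 16→Huang, Oct 17→Novak, Oct 18→Tran, Oct 19→Novak+Tran, Oct 20→Novak+Tran, Oct 21→Huang, Oct 22→Huang, Oct 23→Tran+Petrov, Oct 24→Novak.
Loads: Huang 4, Novak 4, Tran 4, Petrov 1 — all ≤ 4.

4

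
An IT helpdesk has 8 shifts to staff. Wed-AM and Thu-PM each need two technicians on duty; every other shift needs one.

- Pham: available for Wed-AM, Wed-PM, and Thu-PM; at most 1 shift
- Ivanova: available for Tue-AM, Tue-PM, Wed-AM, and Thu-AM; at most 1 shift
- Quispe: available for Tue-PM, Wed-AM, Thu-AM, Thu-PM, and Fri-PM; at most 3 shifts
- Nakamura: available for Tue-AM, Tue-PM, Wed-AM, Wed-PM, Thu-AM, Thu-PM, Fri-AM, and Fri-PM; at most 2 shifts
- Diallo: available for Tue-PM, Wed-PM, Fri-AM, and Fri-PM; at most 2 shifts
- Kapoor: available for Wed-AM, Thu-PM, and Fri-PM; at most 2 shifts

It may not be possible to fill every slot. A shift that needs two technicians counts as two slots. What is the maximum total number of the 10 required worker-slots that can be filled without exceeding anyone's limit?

10

Total capacity across all technicians is 1+1+3+2+2+2 = 11, and 10 slots are needed, so at most 10 can be filled.
An assignment achieving 10: Tue-AM→Ivanova, Tue-PM→Quispe, Wed-AM→Nakamura+Kapoor, Wed-PM→Pham, Thu-AM→Quispe, Thu-PM→Quispe+Kapoor, Fri-AM→Nakamura, Fri-PM→Diallo.
Loads: Pham 1/1, Ivanova 1/1, Quispe 3/3, Nakamura 2/2, Diallo 1/2, Kapoor 2/2.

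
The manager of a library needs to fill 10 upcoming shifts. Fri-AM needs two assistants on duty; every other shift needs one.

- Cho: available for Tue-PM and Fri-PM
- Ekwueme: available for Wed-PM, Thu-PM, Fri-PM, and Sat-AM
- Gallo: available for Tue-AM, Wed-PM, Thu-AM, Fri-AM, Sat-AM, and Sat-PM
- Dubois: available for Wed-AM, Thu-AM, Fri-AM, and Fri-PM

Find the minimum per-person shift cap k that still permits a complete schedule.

3

With 4 assistants and 11 worker-slots to fill, someone must work at least ⌈11/4⌉ = 3 shifts, so k ≥ 3.
k = 3 works: Tue-AM→Gallo, Tue-PM→Cho, Wed-AM→Dubois, Wed-PM→Ekwueme, Thu-AM→Dubois, Thu-PM→Ekwueme, Fri-AM→Gallo+Dubois, Fri-PM→Cho, Sat-AM→Ekwueme, Sat-PM→Gallo.
Loads: Cho 2, Ekwueme 3, Gallo 3, Dubois 3 — all ≤ 3.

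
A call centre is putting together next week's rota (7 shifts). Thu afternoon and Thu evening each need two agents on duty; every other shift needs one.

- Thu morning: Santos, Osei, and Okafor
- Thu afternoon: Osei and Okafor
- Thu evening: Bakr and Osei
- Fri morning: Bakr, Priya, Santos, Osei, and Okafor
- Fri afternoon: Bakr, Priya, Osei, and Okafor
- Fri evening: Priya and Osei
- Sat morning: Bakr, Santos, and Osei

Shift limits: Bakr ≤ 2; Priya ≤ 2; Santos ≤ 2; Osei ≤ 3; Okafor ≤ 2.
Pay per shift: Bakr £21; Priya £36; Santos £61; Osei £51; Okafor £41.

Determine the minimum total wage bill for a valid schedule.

£349

Thu afternoon can only be covered by Osei and Okafor, so that assignment is forced.
Thu evening can only be covered by Bakr and Osei, so that assignment is forced.
Picking the cheapest available agent for each shift independently would cost £304, but that ignores the shift limits.
An optimal schedule: Thu morning→Okafor, Thu afternoon→Okafor+Osei, Thu evening→Bakr+Osei, Fri morning→Osei, Fri afternoon→Priya, Fri evening→Priya, Sat morning→Bakr.
Total: 41 + 41 + 51 + 21 + 51 + 51 + 36 + 36 + 21 = £349.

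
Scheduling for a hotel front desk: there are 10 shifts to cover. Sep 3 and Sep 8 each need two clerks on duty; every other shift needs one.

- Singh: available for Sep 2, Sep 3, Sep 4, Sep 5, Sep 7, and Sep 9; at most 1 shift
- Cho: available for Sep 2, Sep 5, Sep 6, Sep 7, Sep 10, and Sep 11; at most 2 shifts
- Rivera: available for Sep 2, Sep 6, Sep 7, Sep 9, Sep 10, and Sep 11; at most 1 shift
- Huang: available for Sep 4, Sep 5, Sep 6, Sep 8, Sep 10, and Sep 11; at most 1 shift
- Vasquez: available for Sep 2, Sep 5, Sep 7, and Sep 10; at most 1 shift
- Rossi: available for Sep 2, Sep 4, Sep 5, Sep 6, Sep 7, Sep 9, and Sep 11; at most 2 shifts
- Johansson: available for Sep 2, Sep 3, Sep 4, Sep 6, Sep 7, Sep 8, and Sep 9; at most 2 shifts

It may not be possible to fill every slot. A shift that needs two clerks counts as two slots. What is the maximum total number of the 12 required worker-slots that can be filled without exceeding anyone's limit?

Total capacity across all clerks is 1+2+1+1+1+2+2 = 10, and 12 slots are needed, so at most 10 can be filled.
An assignment achieving 10: Sep 3→Singh+Johansson, Sep 4→Rossi, Sep 5→Vasquez, Sep 6→Rossi, Sep 8→Huang+Johansson, Sep 9→Rivera, Sep 10→Cho, Sep 11→Cho.
Loads: Singh 1/1, Cho 2/2, Rivera 1/1, Huang 1/1, Vasquez 1/1, Rossi 2/2, Johansson 2/2.

10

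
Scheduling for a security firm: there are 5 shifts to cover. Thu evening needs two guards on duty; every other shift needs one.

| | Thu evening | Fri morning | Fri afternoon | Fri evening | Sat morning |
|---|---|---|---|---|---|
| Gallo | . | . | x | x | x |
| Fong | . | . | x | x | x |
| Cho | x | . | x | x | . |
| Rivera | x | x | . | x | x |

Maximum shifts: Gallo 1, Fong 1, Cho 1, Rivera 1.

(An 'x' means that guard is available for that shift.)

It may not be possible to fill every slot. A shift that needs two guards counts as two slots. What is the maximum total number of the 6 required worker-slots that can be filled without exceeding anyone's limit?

Total capacity across all guards is 1+1+1+1 = 4, and 6 slots are needed, so at most 4 can be filled.
An assignment achieving 4: Thu evening→Cho, Fri morning→Rivera, Fri afternoon→Gallo, Sat morning→Fong.
Loads: Gallo 1/1, Fong 1/1, Cho 1/1, Rivera 1/1.

4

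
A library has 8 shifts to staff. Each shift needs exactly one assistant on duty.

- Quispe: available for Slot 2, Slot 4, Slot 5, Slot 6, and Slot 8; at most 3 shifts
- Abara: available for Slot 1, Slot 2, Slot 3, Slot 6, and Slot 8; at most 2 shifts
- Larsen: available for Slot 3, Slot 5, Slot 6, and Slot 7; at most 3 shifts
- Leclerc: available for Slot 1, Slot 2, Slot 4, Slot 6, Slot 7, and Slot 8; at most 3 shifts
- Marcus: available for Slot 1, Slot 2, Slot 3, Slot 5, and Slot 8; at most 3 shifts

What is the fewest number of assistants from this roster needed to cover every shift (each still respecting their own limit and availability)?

3

8 slots to fill and no one can take more than 3, so at least ⌈8/3⌉ = 3 assistants are needed.
Quispe, Abara, and Larsen alone can cover everything: Slot 1→Abara, Slot 2→Quispe, Slot 3→Abara, Slot 4→Quispe, Slot 5→Larsen, Slot 6→Larsen, Slot 7→Larsen, Slot 8→Quispe.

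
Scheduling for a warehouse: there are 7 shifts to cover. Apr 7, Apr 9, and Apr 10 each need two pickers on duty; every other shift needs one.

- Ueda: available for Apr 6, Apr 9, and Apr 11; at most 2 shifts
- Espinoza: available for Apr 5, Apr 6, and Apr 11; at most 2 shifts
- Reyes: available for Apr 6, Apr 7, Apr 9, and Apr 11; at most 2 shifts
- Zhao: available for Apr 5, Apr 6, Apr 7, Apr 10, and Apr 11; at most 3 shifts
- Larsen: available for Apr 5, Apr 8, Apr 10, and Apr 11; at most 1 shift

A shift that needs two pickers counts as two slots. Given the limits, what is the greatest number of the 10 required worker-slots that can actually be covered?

9

Total capacity across all pickers is 2+2+2+3+1 = 10, and 10 slots are needed, so at most 10 can be filled.
Shifts {Apr 8, Apr 10} need 3 slots but only Zhao and Larsen are available for them, supplying at most 2 — so at least 1 slot must go unfilled.
An assignment achieving 9: Apr 5→Espinoza, Apr 6→Ueda, Apr 7→Reyes+Zhao, Apr 8→Larsen, Apr 9→Ueda+Reyes, Apr 10→Zhao, Apr 11→Espinoza.
Loads: Ueda 2/2, Espinoza 2/2, Reyes 2/2, Zhao 2/3, Larsen 1/1.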